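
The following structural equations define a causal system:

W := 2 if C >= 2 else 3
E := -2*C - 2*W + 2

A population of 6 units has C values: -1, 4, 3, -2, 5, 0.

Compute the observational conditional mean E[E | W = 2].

-10

Conditioning on W=2 selects the 3 unit(s) with C ∈ {4, 3, 5}. Their E values: -10, -8, -12. Mean = -10.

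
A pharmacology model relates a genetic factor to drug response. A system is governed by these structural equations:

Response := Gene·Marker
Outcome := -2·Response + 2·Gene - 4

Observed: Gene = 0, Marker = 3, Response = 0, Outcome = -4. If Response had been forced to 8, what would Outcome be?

The intervention breaks the incoming arrows to Response: Response := Gene·Marker no longer applies, and Response = 8.
Outcome = -2·Response + 2·Gene - 4  [with Response=8, Gene=0]  = -20

-20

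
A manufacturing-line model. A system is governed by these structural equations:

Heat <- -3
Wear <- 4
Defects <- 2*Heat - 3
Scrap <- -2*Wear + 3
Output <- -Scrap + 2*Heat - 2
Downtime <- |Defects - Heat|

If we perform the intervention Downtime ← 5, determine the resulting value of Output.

do(Downtime=5) replaces the equation Downtime <- |Defects - Heat| with the constant Downtime = 5.
Since Output is not a descendant of the intervened variable, it is unaffected.
Scrap = -2*Wear + 3  [with Wear=4]  = -5
Output = -Scrap + 2*Heat - 2  [with Scrap=-5, Heat=-3]  = -3

-3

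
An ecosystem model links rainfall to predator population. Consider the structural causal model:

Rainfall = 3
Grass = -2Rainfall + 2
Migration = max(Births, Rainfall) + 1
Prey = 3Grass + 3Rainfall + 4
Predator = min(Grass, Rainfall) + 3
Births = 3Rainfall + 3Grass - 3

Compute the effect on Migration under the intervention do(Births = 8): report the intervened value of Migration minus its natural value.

The intervention breaks the incoming arrows to Births: Births = 3Rainfall + 3Grass - 3 no longer applies, and Births = 8.
Migration = max(Births, Rainfall) + 1  [with Births=8, Rainfall=3]  = 9
Without intervention: Grass = -2Rainfall + 2  [with Rainfall=3]  = -4; Births = 3Rainfall + 3Grass - 3  [with Rainfall=3, Grass=-4]  = -6; Migration = max(Births, Rainfall) + 1  [with Births=-6, Rainfall=3]  = 4.
Change = 9 − 4 = 5.

5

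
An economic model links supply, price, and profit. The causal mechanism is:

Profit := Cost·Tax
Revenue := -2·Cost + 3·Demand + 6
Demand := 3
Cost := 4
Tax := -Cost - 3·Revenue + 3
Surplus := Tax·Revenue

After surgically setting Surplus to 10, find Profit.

do(Surplus=10) replaces the equation Surplus := Tax·Revenue with the constant Surplus = 10.
Since Profit is not a descendant of the intervened variable, it is unaffected.
Revenue = -2·Cost + 3·Demand + 6  [with Cost=4, Demand=3]  = 7
Tax = -Cost - 3·Revenue + 3  [with Cost=4, Revenue=7]  = -22
Profit = Cost·Tax  [with Cost=4, Tax=-22]  = -88

-88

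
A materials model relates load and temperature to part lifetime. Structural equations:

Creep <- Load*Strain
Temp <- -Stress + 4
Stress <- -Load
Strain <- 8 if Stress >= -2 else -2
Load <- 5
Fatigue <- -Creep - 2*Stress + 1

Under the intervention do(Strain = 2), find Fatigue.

The intervention breaks the incoming arrows to Strain: Strain <- 8 if Stress >= -2 else -2 no longer applies, and Strain = 2.
Stress = -Load  [with Load=5]  = -5
Creep = Load*Strain  [with Load=5, Strain=2]  = 10
Fatigue = -Creep - 2*Stress + 1  [with Creep=10, Stress=-5]  = 1

1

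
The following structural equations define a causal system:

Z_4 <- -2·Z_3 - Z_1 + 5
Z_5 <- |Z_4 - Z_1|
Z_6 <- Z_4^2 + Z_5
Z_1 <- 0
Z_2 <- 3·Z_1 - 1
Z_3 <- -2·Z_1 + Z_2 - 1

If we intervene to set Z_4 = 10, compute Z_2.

-1

The intervention breaks the incoming arrows to Z_4: Z_4 <- -2·Z_3 - Z_1 + 5 no longer applies, and Z_4 = 10.
Since Z_2 is not a descendant of the intervened variable, it is unaffected.
Z_2 = 3·Z_1 - 1  [with Z_1=0]  = -1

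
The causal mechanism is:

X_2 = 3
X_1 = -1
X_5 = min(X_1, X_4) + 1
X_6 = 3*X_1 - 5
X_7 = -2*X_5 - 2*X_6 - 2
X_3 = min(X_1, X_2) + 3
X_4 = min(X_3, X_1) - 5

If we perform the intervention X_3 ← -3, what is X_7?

28

The intervention breaks the incoming arrows to X_3: X_3 = min(X_1, X_2) + 3 no longer applies, and X_3 = -3.
X_4 = min(X_3, X_1) - 5  [with X_3=-3, X_1=-1]  = -8
X_5 = min(X_1, X_4) + 1  [with X_1=-1, X_4=-8]  = -7
X_6 = 3*X_1 - 5  [with X_1=-1]  = -8
X_7 = -2*X_5 - 2*X_6 - 2  [with X_5=-7, X_6=-8]  = 28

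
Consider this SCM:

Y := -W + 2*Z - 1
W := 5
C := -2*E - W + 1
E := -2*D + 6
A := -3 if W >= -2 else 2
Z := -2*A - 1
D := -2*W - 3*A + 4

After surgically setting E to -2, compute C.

The intervention breaks the incoming arrows to E: E := -2*D + 6 no longer applies, and E = -2.
C = -2*E - W + 1  [with E=-2, W=5]  = 0

0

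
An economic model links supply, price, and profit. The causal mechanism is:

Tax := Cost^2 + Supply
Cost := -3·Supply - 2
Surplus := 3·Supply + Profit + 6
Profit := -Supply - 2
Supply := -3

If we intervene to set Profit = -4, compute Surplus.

Intervening sets Profit = -4 and removes its equation (Profit := -Supply - 2).
Surplus = 3·Supply + Profit + 6  [with Supply=-3, Profit=-4]  = -7

-7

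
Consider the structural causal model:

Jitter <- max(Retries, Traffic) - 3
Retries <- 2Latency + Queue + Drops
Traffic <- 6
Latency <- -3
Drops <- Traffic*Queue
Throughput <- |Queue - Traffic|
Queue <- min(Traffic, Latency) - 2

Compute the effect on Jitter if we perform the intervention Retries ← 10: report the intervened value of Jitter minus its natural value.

4

The intervention breaks the incoming arrows to Retries: Retries <- 2Latency + Queue + Drops no longer applies, and Retries = 10.
Jitter = max(Retries, Traffic) - 3  [with Retries=10, Traffic=6]  = 7
Without intervention: Queue = min(Traffic, Latency) - 2  [with Traffic=6, Latency=-3]  = -5; Drops = Traffic*Queue  [with Traffic=6, Queue=-5]  = -30; Retries = 2Latency + Queue + Drops  [with Latency=-3, Queue=-5, Drops=-30]  = -41; Jitter = max(Retries, Traffic) - 3  [with Retries=-41, Traffic=6]  = 3.
Change = 7 − 3 = 4.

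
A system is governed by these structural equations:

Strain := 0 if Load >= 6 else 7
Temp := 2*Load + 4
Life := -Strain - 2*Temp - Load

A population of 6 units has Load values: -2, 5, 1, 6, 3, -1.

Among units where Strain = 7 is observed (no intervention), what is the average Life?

-21

E[Life|Strain=7] averages over only the 5 units with Strain=7 (Load = -2, 5, 1, 3, -1): Life = -5, -40, -20, -30, -10, mean -21.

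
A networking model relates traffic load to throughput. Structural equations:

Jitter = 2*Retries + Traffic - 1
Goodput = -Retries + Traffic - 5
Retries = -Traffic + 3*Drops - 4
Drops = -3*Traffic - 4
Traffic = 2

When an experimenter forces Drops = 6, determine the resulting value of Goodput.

do(Drops=6) replaces the equation Drops = -3*Traffic - 4 with the constant Drops = 6.
Retries = -Traffic + 3*Drops - 4  [with Traffic=2, Drops=6]  = 12
Goodput = -Retries + Traffic - 5  [with Retries=12, Traffic=2]  = -15

-15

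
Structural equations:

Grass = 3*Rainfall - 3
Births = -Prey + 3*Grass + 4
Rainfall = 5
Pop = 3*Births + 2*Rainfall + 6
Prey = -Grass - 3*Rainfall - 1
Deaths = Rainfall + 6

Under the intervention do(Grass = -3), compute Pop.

Under do(Grass=-3), the mechanism Grass = 3*Rainfall - 3 is discarded; Grass is fixed at -3.
Prey = -Grass - 3*Rainfall - 1  [with Grass=-3, Rainfall=5]  = -13
Births = -Prey + 3*Grass + 4  [with Prey=-13, Grass=-3]  = 8
Pop = 3*Births + 2*Rainfall + 6  [with Births=8, Rainfall=5]  = 40

40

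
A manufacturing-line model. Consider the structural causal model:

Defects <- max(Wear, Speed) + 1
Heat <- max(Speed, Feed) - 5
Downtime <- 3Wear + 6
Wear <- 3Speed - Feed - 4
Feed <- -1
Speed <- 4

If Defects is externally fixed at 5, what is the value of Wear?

9

The intervention breaks the incoming arrows to Defects: Defects <- max(Wear, Speed) + 1 no longer applies, and Defects = 5.
Since Wear is not a descendant of the intervened variable, it is unaffected.
Wear = 3Speed - Feed - 4  [with Speed=4, Feed=-1]  = 9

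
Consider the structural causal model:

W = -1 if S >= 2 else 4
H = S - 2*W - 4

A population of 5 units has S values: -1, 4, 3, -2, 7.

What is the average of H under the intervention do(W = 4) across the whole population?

-9.8

do(W=4) breaks W's dependence on S. With W=4 fixed, H across the units is -13, -8, -9, -14, -5, mean -9.8.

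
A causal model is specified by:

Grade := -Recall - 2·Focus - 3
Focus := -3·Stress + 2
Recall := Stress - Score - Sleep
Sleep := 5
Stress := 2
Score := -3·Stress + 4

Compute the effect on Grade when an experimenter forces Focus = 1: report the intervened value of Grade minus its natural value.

-10

The intervention breaks the incoming arrows to Focus: Focus := -3·Stress + 2 no longer applies, and Focus = 1.
Score = -3·Stress + 4  [with Stress=2]  = -2
Recall = Stress - Score - Sleep  [with Stress=2, Score=-2, Sleep=5]  = -1
Grade = -Recall - 2·Focus - 3  [with Recall=-1, Focus=1]  = -4
Without intervention: Focus = -3·Stress + 2  [with Stress=2]  = -4; Score = -3·Stress + 4  [with Stress=2]  = -2; Recall = Stress - Score - Sleep  [with Stress=2, Score=-2, Sleep=5]  = -1; Grade = -Recall - 2·Focus - 3  [with Recall=-1, Focus=-4]  = 6.
Change = -4 − 6 = -10.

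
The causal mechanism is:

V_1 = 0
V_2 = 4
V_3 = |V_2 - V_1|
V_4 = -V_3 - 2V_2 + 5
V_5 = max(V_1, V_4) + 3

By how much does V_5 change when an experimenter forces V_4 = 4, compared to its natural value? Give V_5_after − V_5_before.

Intervening sets V_4 = 4 and removes its equation (V_4 = -V_3 - 2V_2 + 5).
V_5 = max(V_1, V_4) + 3  [with V_1=0, V_4=4]  = 7
Without intervention: V_3 = |V_2 - V_1|  [with V_2=4, V_1=0]  = 4; V_4 = -V_3 - 2V_2 + 5  [with V_3=4, V_2=4]  = -7; V_5 = max(V_1, V_4) + 3  [with V_1=0, V_4=-7]  = 3.
Change = 7 − 3 = 4.

4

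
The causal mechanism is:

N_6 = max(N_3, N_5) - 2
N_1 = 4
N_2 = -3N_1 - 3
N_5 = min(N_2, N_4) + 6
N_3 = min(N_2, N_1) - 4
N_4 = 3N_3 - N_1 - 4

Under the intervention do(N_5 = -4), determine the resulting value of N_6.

The intervention breaks the incoming arrows to N_5: N_5 = min(N_2, N_4) + 6 no longer applies, and N_5 = -4.
N_2 = -3N_1 - 3  [with N_1=4]  = -15
N_3 = min(N_2, N_1) - 4  [with N_2=-15, N_1=4]  = -19
N_6 = max(N_3, N_5) - 2  [with N_3=-19, N_5=-4]  = -6

-6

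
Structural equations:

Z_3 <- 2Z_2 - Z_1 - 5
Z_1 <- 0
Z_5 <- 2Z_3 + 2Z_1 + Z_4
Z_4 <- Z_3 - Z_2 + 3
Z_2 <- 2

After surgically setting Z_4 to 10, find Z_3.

-1

Under do(Z_4=10), the mechanism Z_4 <- Z_3 - Z_2 + 3 is discarded; Z_4 is fixed at 10.
Since Z_3 is not a descendant of the intervened variable, it is unaffected.
Z_3 = 2Z_2 - Z_1 - 5  [with Z_2=2, Z_1=0]  = -1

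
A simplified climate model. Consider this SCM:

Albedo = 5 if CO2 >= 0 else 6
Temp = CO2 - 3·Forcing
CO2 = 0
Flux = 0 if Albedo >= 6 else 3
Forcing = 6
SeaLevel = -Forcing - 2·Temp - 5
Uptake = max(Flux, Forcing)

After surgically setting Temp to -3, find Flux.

3

The intervention breaks the incoming arrows to Temp: Temp = CO2 - 3·Forcing no longer applies, and Temp = -3.
No directed path runs from Temp to Flux, so Flux keeps its natural value.
Albedo = 5 if CO2 >= 0 else 6  [with CO2=0]  = 5
Flux = 0 if Albedo >= 6 else 3  [with Albedo=5]  = 3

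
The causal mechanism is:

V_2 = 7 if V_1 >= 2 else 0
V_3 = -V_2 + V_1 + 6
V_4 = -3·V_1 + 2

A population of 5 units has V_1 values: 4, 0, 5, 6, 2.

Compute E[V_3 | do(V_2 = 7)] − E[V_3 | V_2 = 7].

-0.85

do(V_2=7) breaks V_2's dependence on V_1. With V_2=7 fixed, V_3 across the units is 3, -1, 4, 5, 1, mean 2.4.
Observing V_2=7 restricts to units where V_2's equation naturally yields 7: V_1 ∈ {4, 5, 6, 2}. In that subpopulation V_3 = 3, 4, 5, 1, mean 3.25.
Difference = 2.4 − 3.25 = -0.85.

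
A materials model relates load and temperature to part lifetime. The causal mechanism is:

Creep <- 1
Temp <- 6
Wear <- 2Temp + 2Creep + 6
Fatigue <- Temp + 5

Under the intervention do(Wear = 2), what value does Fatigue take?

The intervention breaks the incoming arrows to Wear: Wear <- 2Temp + 2Creep + 6 no longer applies, and Wear = 2.
Fatigue is not downstream of the intervention, so its value is determined by the original equations.
Fatigue = Temp + 5  [with Temp=6]  = 11

11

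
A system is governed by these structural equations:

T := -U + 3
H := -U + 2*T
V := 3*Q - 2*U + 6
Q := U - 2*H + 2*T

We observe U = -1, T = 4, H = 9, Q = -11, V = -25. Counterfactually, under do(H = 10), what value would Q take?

-13

The intervention breaks the incoming arrows to H: H := -U + 2*T no longer applies, and H = 10.
T = -U + 3  [with U=-1]  = 4
Q = U - 2*H + 2*T  [with U=-1, H=10, T=4]  = -13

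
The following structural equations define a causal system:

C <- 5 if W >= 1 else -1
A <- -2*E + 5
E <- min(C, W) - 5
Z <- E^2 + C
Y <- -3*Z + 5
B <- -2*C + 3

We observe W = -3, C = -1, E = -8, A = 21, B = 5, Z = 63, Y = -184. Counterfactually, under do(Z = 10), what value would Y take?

Intervening sets Z = 10 and removes its equation (Z <- E^2 + C).
Y = -3*Z + 5  [with Z=10]  = -25

-25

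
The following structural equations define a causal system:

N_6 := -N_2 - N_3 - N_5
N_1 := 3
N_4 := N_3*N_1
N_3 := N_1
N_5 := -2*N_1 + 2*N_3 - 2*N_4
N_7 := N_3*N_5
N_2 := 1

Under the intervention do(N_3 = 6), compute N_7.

-180

The intervention breaks the incoming arrows to N_3: N_3 := N_1 no longer applies, and N_3 = 6.
N_4 = N_3*N_1  [with N_3=6, N_1=3]  = 18
N_5 = -2*N_1 + 2*N_3 - 2*N_4  [with N_1=3, N_3=6, N_4=18]  = -30
N_7 = N_3*N_5  [with N_3=6, N_5=-30]  = -180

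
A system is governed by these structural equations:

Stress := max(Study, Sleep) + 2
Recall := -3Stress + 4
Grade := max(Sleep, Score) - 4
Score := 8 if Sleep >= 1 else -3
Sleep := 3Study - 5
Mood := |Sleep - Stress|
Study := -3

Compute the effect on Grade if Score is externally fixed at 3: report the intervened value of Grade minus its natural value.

The intervention breaks the incoming arrows to Score: Score := 8 if Sleep >= 1 else -3 no longer applies, and Score = 3.
Sleep = 3Study - 5  [with Study=-3]  = -14
Grade = max(Sleep, Score) - 4  [with Sleep=-14, Score=3]  = -1
Without intervention: Sleep = 3Study - 5  [with Study=-3]  = -14; Score = 8 if Sleep >= 1 else -3  [with Sleep=-14]  = -3; Grade = max(Sleep, Score) - 4  [with Sleep=-14, Score=-3]  = -7.
Change = -1 − (-7) = 6.

6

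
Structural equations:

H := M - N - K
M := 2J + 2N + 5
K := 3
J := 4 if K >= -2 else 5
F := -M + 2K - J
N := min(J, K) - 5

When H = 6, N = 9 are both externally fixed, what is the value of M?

31

Under do(H = 6, N = 9), each intervened variable's structural equation is replaced by its fixed value.
J = 4 if K >= -2 else 5  [with K=3]  = 4
M = 2J + 2N + 5  [with J=4, N=9]  = 31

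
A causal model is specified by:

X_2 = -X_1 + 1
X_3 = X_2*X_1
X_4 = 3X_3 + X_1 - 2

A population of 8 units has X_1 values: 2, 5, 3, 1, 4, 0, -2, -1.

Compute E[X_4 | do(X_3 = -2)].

-6.5

The intervention sets X_3=-2 in all 8 units regardless of X_1. Recomputing X_4 per unit gives -6, -3, -5, -7, -4, -8, -10, -9; average -6.5.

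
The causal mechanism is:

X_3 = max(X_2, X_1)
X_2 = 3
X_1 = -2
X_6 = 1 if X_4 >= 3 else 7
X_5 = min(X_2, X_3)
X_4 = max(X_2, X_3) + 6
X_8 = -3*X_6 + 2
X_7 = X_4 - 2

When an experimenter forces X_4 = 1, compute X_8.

-19

do(X_4=1) replaces the equation X_4 = max(X_2, X_3) + 6 with the constant X_4 = 1.
X_6 = 1 if X_4 >= 3 else 7  [with X_4=1]  = 7
X_8 = -3*X_6 + 2  [with X_6=7]  = -19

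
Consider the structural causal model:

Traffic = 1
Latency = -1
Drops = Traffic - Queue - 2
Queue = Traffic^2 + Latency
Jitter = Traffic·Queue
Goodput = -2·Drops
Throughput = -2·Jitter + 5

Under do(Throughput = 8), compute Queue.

do(Throughput=8) replaces the equation Throughput = -2·Jitter + 5 with the constant Throughput = 8.
Queue is not downstream of the intervention, so its value is determined by the original equations.
Queue = Traffic^2 + Latency  [with Traffic=1, Latency=-1]  = 0

0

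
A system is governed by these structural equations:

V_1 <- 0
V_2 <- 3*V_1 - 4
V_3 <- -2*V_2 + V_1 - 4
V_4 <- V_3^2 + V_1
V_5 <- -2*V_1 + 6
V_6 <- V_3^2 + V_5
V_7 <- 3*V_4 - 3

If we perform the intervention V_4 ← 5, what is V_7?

12

The intervention breaks the incoming arrows to V_4: V_4 <- V_3^2 + V_1 no longer applies, and V_4 = 5.
V_7 = 3*V_4 - 3  [with V_4=5]  = 12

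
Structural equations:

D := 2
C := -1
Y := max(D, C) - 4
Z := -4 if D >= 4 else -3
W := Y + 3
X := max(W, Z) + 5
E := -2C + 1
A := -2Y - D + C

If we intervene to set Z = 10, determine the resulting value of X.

Under do(Z=10), the mechanism Z := -4 if D >= 4 else -3 is discarded; Z is fixed at 10.
Y = max(D, C) - 4  [with D=2, C=-1]  = -2
W = Y + 3  [with Y=-2]  = 1
X = max(W, Z) + 5  [with W=1, Z=10]  = 15

15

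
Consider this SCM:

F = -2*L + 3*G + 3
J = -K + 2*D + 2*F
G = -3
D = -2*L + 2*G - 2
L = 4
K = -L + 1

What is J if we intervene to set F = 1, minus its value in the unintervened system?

The intervention breaks the incoming arrows to F: F = -2*L + 3*G + 3 no longer applies, and F = 1.
D = -2*L + 2*G - 2  [with L=4, G=-3]  = -16
K = -L + 1  [with L=4]  = -3
J = -K + 2*D + 2*F  [with K=-3, D=-16, F=1]  = -27
Without intervention: F = -2*L + 3*G + 3  [with L=4, G=-3]  = -14; D = -2*L + 2*G - 2  [with L=4, G=-3]  = -16; K = -L + 1  [with L=4]  = -3; J = -K + 2*D + 2*F  [with K=-3, D=-16, F=-14]  = -57.
Change = -27 − (-57) = 30.

30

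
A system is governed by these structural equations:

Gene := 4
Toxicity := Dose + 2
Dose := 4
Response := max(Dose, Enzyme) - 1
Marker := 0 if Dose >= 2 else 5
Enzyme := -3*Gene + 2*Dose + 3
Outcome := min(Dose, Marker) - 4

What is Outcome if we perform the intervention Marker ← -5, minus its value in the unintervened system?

-5

The intervention breaks the incoming arrows to Marker: Marker := 0 if Dose >= 2 else 5 no longer applies, and Marker = -5.
Outcome = min(Dose, Marker) - 4  [with Dose=4, Marker=-5]  = -9
Without intervention: Marker = 0 if Dose >= 2 else 5  [with Dose=4]  = 0; Outcome = min(Dose, Marker) - 4  [with Dose=4, Marker=0]  = -4.
Change = -9 − (-4) = -5.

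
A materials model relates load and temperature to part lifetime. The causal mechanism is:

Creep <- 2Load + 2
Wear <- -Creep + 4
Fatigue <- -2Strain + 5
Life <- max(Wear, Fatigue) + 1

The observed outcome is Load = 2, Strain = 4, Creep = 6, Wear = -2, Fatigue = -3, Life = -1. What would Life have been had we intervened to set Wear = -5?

Under do(Wear=-5), the mechanism Wear <- -Creep + 4 is discarded; Wear is fixed at -5.
Fatigue = -2Strain + 5  [with Strain=4]  = -3
Life = max(Wear, Fatigue) + 1  [with Wear=-5, Fatigue=-3]  = -2

-2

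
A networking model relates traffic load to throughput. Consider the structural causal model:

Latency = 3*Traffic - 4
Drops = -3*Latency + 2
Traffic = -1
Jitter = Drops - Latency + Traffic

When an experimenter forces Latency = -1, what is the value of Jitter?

Under do(Latency=-1), the mechanism Latency = 3*Traffic - 4 is discarded; Latency is fixed at -1.
Drops = -3*Latency + 2  [with Latency=-1]  = 5
Jitter = Drops - Latency + Traffic  [with Drops=5, Latency=-1, Traffic=-1]  = 5

5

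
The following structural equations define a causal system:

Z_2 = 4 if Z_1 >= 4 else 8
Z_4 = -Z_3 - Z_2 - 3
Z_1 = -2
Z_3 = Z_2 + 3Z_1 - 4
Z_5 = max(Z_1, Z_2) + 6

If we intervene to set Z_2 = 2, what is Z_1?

-2

Under do(Z_2=2), the mechanism Z_2 = 4 if Z_1 >= 4 else 8 is discarded; Z_2 is fixed at 2.
Z_1 is not downstream of the intervention, so its value is determined by the original equations.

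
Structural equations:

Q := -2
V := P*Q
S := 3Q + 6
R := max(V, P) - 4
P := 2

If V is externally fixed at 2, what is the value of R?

-2

do(V=2) replaces the equation V := P*Q with the constant V = 2.
R = max(V, P) - 4  [with V=2, P=2]  = -2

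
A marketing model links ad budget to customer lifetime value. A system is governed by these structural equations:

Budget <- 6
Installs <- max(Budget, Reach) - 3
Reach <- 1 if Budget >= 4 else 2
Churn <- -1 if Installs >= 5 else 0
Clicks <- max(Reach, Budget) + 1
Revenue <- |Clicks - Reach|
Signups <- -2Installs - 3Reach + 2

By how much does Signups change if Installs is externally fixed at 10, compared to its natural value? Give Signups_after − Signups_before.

-14

Intervening sets Installs = 10 and removes its equation (Installs <- max(Budget, Reach) - 3).
Reach = 1 if Budget >= 4 else 2  [with Budget=6]  = 1
Signups = -2Installs - 3Reach + 2  [with Installs=10, Reach=1]  = -21
Without intervention: Reach = 1 if Budget >= 4 else 2  [with Budget=6]  = 1; Installs = max(Budget, Reach) - 3  [with Budget=6, Reach=1]  = 3; Signups = -2Installs - 3Reach + 2  [with Installs=3, Reach=1]  = -7.
Change = -21 − (-7) = -14.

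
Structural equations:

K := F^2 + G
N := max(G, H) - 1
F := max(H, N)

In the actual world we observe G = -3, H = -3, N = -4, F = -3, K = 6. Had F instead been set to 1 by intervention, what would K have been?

Intervening sets F = 1 and removes its equation (F := max(H, N)).
K = F^2 + G  [with F=1, G=-3]  = -2

-2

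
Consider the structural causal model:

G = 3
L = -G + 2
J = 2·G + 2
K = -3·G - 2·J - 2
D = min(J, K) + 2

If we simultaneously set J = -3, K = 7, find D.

-1

Setting J = -3, K = 7 by intervention discards those variables' equations.
D = min(J, K) + 2  [with J=-3, K=7]  = -1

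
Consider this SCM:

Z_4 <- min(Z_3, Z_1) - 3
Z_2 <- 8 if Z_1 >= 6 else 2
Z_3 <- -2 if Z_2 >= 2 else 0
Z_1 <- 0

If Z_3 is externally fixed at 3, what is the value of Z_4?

The intervention breaks the incoming arrows to Z_3: Z_3 <- -2 if Z_2 >= 2 else 0 no longer applies, and Z_3 = 3.
Z_4 = min(Z_3, Z_1) - 3  [with Z_3=3, Z_1=0]  = -3

-3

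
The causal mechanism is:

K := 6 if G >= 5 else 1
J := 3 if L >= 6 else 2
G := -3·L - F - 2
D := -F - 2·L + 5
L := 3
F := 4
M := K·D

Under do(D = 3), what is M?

Intervening sets D = 3 and removes its equation (D := -F - 2·L + 5).
G = -3·L - F - 2  [with L=3, F=4]  = -15
K = 6 if G >= 5 else 1  [with G=-15]  = 1
M = K·D  [with K=1, D=3]  = 3

3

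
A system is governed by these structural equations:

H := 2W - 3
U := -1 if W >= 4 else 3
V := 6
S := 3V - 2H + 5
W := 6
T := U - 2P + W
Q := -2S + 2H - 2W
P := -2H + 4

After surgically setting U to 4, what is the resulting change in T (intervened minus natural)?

do(U=4) replaces the equation U := -1 if W >= 4 else 3 with the constant U = 4.
H = 2W - 3  [with W=6]  = 9
P = -2H + 4  [with H=9]  = -14
T = U - 2P + W  [with U=4, P=-14, W=6]  = 38
Without intervention: H = 2W - 3  [with W=6]  = 9; U = -1 if W >= 4 else 3  [with W=6]  = -1; P = -2H + 4  [with H=9]  = -14; T = U - 2P + W  [with U=-1, P=-14, W=6]  = 33.
Change = 38 − 33 = 5.

5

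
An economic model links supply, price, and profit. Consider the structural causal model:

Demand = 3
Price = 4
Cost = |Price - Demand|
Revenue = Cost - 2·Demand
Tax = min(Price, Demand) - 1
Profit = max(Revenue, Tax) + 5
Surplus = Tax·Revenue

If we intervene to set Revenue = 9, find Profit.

14

Under do(Revenue=9), the mechanism Revenue = Cost - 2·Demand is discarded; Revenue is fixed at 9.
Tax = min(Price, Demand) - 1  [with Price=4, Demand=3]  = 2
Profit = max(Revenue, Tax) + 5  [with Revenue=9, Tax=2]  = 14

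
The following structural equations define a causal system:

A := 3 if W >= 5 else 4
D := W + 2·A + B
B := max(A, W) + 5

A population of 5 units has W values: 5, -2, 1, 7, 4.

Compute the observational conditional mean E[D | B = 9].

18

Observing B=9 restricts to units where B's equation naturally yields 9: W ∈ {-2, 1, 4}. In that subpopulation D = 15, 18, 21, mean 18.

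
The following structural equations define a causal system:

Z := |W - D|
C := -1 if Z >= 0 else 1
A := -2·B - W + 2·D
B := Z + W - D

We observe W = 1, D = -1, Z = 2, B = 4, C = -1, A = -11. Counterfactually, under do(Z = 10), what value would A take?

The intervention breaks the incoming arrows to Z: Z := |W - D| no longer applies, and Z = 10.
B = Z + W - D  [with Z=10, W=1, D=-1]  = 12
A = -2·B - W + 2·D  [with B=12, W=1, D=-1]  = -27

-27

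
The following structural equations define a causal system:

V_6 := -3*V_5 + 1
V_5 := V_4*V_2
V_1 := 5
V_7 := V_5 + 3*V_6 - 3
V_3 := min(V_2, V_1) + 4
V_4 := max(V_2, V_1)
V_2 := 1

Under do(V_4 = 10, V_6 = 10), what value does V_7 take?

37

Setting V_4 = 10, V_6 = 10 by intervention discards those variables' equations.
V_5 = V_4*V_2  [with V_4=10, V_2=1]  = 10
V_7 = V_5 + 3*V_6 - 3  [with V_5=10, V_6=10]  = 37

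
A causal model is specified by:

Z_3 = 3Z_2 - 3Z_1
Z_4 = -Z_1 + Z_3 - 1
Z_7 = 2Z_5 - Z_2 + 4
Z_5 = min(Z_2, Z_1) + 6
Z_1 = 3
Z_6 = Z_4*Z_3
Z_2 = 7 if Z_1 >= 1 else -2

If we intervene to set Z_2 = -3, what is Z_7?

13

Under do(Z_2=-3), the mechanism Z_2 = 7 if Z_1 >= 1 else -2 is discarded; Z_2 is fixed at -3.
Z_5 = min(Z_2, Z_1) + 6  [with Z_2=-3, Z_1=3]  = 3
Z_7 = 2Z_5 - Z_2 + 4  [with Z_5=3, Z_2=-3]  = 13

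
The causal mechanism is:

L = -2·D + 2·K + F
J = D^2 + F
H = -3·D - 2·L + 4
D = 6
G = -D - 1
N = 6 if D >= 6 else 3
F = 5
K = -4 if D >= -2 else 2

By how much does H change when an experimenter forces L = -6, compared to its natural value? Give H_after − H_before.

do(L=-6) replaces the equation L = -2·D + 2·K + F with the constant L = -6.
H = -3·D - 2·L + 4  [with D=6, L=-6]  = -2
Without intervention: K = -4 if D >= -2 else 2  [with D=6]  = -4; L = -2·D + 2·K + F  [with D=6, K=-4, F=5]  = -15; H = -3·D - 2·L + 4  [with D=6, L=-15]  = 16.
Change = -2 − 16 = -18.

-18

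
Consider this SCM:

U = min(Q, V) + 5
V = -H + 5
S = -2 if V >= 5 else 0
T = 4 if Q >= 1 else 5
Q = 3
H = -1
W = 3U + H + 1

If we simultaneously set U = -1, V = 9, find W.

Setting U = -1, V = 9 by intervention discards those variables' equations.
W = 3U + H + 1  [with U=-1, H=-1]  = -3

-3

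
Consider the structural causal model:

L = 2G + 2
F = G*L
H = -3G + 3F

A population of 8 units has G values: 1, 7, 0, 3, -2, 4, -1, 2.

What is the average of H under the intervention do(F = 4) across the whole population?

6.75

Under do(F=4), F's equation is replaced by F=4 for every unit. Per-unit H: 9, -9, 12, 3, 18, 0, 15, 6. Mean = 6.75.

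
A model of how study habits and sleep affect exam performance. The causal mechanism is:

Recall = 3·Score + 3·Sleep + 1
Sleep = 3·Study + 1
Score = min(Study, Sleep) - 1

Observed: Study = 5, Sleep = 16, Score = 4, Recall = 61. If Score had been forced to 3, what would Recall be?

The intervention breaks the incoming arrows to Score: Score = min(Study, Sleep) - 1 no longer applies, and Score = 3.
Sleep = 3·Study + 1  [with Study=5]  = 16
Recall = 3·Score + 3·Sleep + 1  [with Score=3, Sleep=16]  = 58

58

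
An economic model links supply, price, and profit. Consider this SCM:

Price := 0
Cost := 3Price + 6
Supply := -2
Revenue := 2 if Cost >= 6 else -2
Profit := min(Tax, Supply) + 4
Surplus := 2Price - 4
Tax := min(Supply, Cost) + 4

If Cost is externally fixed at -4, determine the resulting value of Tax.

do(Cost=-4) replaces the equation Cost := 3Price + 6 with the constant Cost = -4.
Tax = min(Supply, Cost) + 4  [with Supply=-2, Cost=-4]  = 0

0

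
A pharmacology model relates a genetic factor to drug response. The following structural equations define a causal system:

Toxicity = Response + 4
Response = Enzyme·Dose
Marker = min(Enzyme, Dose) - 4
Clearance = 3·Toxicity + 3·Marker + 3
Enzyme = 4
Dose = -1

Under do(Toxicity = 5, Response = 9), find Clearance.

3

Setting Toxicity = 5, Response = 9 by intervention discards those variables' equations.
Marker = min(Enzyme, Dose) - 4  [with Enzyme=4, Dose=-1]  = -5
Clearance = 3·Toxicity + 3·Marker + 3  [with Toxicity=5, Marker=-5]  = 3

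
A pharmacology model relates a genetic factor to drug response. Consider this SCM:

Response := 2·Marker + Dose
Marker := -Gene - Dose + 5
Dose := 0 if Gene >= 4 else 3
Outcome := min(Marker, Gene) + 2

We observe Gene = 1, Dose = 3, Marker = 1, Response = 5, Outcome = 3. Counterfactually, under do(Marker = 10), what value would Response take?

The intervention breaks the incoming arrows to Marker: Marker := -Gene - Dose + 5 no longer applies, and Marker = 10.
Dose = 0 if Gene >= 4 else 3  [with Gene=1]  = 3
Response = 2·Marker + Dose  [with Marker=10, Dose=3]  = 23

23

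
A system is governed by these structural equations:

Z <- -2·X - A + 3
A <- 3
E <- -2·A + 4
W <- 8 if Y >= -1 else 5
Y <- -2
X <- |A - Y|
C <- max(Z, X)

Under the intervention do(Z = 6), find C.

Under do(Z=6), the mechanism Z <- -2·X - A + 3 is discarded; Z is fixed at 6.
X = |A - Y|  [with A=3, Y=-2]  = 5
C = max(Z, X)  [with Z=6, X=5]  = 6

6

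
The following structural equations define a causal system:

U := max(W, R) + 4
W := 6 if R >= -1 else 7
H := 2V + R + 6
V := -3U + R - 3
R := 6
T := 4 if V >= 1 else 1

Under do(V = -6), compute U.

10

Under do(V=-6), the mechanism V := -3U + R - 3 is discarded; V is fixed at -6.
Since U is not a descendant of the intervened variable, it is unaffected.
W = 6 if R >= -1 else 7  [with R=6]  = 6
U = max(W, R) + 4  [with W=6, R=6]  = 10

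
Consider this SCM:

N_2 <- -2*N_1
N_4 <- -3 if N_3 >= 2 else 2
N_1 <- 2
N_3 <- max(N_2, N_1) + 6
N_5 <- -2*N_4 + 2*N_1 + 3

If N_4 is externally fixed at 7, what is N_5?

-7

Intervening sets N_4 = 7 and removes its equation (N_4 <- -3 if N_3 >= 2 else 2).
N_5 = -2*N_4 + 2*N_1 + 3  [with N_4=7, N_1=2]  = -7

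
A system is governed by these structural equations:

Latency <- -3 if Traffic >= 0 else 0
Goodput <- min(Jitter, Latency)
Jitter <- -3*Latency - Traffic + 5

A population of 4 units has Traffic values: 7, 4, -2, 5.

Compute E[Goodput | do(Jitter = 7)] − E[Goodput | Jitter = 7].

-0.75

Under do(Jitter=7), Jitter's equation is replaced by Jitter=7 for every unit. Per-unit Goodput: -3, -3, 0, -3. Mean = -2.25.
Conditioning on Jitter=7 selects the 2 unit(s) with Traffic ∈ {7, -2}. Their Goodput values: -3, 0. Mean = -1.5.
Difference = -2.25 − (-1.5) = -0.75.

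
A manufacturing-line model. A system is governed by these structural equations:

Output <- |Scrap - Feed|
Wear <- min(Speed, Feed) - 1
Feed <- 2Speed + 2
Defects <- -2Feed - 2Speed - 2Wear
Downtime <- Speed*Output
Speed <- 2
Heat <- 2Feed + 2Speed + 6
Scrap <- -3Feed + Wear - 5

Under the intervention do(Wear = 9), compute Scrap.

Under do(Wear=9), the mechanism Wear <- min(Speed, Feed) - 1 is discarded; Wear is fixed at 9.
Feed = 2Speed + 2  [with Speed=2]  = 6
Scrap = -3Feed + Wear - 5  [with Feed=6, Wear=9]  = -14

-14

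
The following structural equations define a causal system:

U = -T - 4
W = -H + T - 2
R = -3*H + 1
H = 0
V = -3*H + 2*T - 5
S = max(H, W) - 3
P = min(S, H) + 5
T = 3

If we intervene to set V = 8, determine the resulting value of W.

1

The intervention breaks the incoming arrows to V: V = -3*H + 2*T - 5 no longer applies, and V = 8.
W is not downstream of the intervention, so its value is determined by the original equations.
W = -H + T - 2  [with H=0, T=3]  = 1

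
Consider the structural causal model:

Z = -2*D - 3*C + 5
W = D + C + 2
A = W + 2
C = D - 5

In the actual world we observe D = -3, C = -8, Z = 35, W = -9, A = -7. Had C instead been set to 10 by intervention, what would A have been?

do(C=10) replaces the equation C = D - 5 with the constant C = 10.
W = D + C + 2  [with D=-3, C=10]  = 9
A = W + 2  [with W=9]  = 11

11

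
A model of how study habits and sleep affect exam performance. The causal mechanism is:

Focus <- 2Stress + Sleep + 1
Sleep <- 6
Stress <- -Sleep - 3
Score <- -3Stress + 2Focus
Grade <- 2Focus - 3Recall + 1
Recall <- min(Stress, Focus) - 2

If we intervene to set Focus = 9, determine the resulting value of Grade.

52

The intervention breaks the incoming arrows to Focus: Focus <- 2Stress + Sleep + 1 no longer applies, and Focus = 9.
Stress = -Sleep - 3  [with Sleep=6]  = -9
Recall = min(Stress, Focus) - 2  [with Stress=-9, Focus=9]  = -11
Grade = 2Focus - 3Recall + 1  [with Focus=9, Recall=-11]  = 52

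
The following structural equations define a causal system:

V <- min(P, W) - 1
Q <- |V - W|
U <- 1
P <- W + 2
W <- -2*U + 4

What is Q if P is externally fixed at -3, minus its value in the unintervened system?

do(P=-3) replaces the equation P <- W + 2 with the constant P = -3.
W = -2*U + 4  [with U=1]  = 2
V = min(P, W) - 1  [with P=-3, W=2]  = -4
Q = |V - W|  [with V=-4, W=2]  = 6
Without intervention: W = -2*U + 4  [with U=1]  = 2; P = W + 2  [with W=2]  = 4; V = min(P, W) - 1  [with P=4, W=2]  = 1; Q = |V - W|  [with V=1, W=2]  = 1.
Change = 6 − 1 = 5.

5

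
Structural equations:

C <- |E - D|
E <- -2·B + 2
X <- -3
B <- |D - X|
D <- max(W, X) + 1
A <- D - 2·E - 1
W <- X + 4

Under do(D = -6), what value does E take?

do(D=-6) replaces the equation D <- max(W, X) + 1 with the constant D = -6.
B = |D - X|  [with D=-6, X=-3]  = 3
E = -2·B + 2  [with B=3]  = -4

-4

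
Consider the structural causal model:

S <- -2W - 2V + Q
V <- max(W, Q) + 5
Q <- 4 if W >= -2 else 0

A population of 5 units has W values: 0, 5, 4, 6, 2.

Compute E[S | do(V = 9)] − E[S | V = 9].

The intervention sets V=9 in all 5 units regardless of W. Recomputing S per unit gives -14, -24, -22, -26, -18; average -20.8.
Observing V=9 restricts to units where V's equation naturally yields 9: W ∈ {0, 4, 2}. In that subpopulation S = -14, -22, -18, mean -18.
Difference = -20.8 − (-18) = -2.8.

-2.8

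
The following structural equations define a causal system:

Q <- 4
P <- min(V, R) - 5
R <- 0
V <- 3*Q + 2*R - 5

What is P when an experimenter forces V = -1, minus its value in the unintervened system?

-1

The intervention breaks the incoming arrows to V: V <- 3*Q + 2*R - 5 no longer applies, and V = -1.
P = min(V, R) - 5  [with V=-1, R=0]  = -6
Without intervention: V = 3*Q + 2*R - 5  [with Q=4, R=0]  = 7; P = min(V, R) - 5  [with V=7, R=0]  = -5.
Change = -6 − (-5) = -1.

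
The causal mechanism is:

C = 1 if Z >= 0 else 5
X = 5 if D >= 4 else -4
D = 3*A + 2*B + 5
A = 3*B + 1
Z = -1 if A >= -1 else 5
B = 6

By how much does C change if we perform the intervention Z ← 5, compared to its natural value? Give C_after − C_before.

The intervention breaks the incoming arrows to Z: Z = -1 if A >= -1 else 5 no longer applies, and Z = 5.
C = 1 if Z >= 0 else 5  [with Z=5]  = 1
Without intervention: A = 3*B + 1  [with B=6]  = 19; Z = -1 if A >= -1 else 5  [with A=19]  = -1; C = 1 if Z >= 0 else 5  [with Z=-1]  = 5.
Change = 1 − 5 = -4.

-4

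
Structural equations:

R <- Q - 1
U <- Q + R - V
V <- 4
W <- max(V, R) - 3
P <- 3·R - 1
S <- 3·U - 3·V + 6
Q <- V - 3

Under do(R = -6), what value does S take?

-33

The intervention breaks the incoming arrows to R: R <- Q - 1 no longer applies, and R = -6.
Q = V - 3  [with V=4]  = 1
U = Q + R - V  [with Q=1, R=-6, V=4]  = -9
S = 3·U - 3·V + 6  [with U=-9, V=4]  = -33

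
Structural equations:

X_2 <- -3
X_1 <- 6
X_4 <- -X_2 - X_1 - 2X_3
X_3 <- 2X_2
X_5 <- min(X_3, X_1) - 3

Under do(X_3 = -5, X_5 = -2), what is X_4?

7

The joint intervention fixes X_3 = -5, X_5 = -2, removing each variable's own equation.
X_4 = -X_2 - X_1 - 2X_3  [with X_2=-3, X_1=6, X_3=-5]  = 7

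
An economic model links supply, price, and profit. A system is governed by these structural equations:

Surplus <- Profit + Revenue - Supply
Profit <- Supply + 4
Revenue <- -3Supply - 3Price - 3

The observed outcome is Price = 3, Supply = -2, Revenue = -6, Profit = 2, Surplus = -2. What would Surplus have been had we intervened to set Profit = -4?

-8

Intervening sets Profit = -4 and removes its equation (Profit <- Supply + 4).
Revenue = -3Supply - 3Price - 3  [with Supply=-2, Price=3]  = -6
Surplus = Profit + Revenue - Supply  [with Profit=-4, Revenue=-6, Supply=-2]  = -8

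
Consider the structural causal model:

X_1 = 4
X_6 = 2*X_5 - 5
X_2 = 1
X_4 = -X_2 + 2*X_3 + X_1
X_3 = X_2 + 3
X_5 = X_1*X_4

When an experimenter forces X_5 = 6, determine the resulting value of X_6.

7

The intervention breaks the incoming arrows to X_5: X_5 = X_1*X_4 no longer applies, and X_5 = 6.
X_6 = 2*X_5 - 5  [with X_5=6]  = 7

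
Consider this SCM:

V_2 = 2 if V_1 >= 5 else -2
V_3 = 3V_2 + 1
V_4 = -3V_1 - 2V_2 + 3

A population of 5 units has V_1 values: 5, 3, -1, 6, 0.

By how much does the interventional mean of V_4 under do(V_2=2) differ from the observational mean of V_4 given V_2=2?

8.7

The intervention sets V_2=2 in all 5 units regardless of V_1. Recomputing V_4 per unit gives -16, -10, 2, -19, -1; average -8.8.
Observing V_2=2 restricts to units where V_2's equation naturally yields 2: V_1 ∈ {5, 6}. In that subpopulation V_4 = -16, -19, mean -17.5.
Difference = -8.8 − (-17.5) = 8.7.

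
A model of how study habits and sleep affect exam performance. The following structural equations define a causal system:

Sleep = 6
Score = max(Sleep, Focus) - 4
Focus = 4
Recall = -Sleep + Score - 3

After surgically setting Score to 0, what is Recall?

-9

The intervention breaks the incoming arrows to Score: Score = max(Sleep, Focus) - 4 no longer applies, and Score = 0.
Recall = -Sleep + Score - 3  [with Sleep=6, Score=0]  = -9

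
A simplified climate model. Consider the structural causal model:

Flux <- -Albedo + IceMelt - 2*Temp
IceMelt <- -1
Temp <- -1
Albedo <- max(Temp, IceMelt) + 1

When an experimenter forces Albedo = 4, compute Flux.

-3

The intervention breaks the incoming arrows to Albedo: Albedo <- max(Temp, IceMelt) + 1 no longer applies, and Albedo = 4.
Flux = -Albedo + IceMelt - 2*Temp  [with Albedo=4, IceMelt=-1, Temp=-1]  = -3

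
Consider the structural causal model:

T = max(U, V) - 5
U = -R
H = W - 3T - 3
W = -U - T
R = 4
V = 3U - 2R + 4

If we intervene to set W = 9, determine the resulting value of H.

The intervention breaks the incoming arrows to W: W = -U - T no longer applies, and W = 9.
U = -R  [with R=4]  = -4
V = 3U - 2R + 4  [with U=-4, R=4]  = -16
T = max(U, V) - 5  [with U=-4, V=-16]  = -9
H = W - 3T - 3  [with W=9, T=-9]  = 33

33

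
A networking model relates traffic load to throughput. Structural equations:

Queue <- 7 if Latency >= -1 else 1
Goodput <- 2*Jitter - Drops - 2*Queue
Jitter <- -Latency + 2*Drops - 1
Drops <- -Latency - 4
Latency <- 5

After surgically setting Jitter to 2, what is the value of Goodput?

-1

Intervening sets Jitter = 2 and removes its equation (Jitter <- -Latency + 2*Drops - 1).
Queue = 7 if Latency >= -1 else 1  [with Latency=5]  = 7
Drops = -Latency - 4  [with Latency=5]  = -9
Goodput = 2*Jitter - Drops - 2*Queue  [with Jitter=2, Drops=-9, Queue=7]  = -1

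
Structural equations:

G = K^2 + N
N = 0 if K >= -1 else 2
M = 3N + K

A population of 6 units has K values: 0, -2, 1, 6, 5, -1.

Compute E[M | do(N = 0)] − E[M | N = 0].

Under do(N=0), N's equation is replaced by N=0 for every unit. Per-unit M: 0, -2, 1, 6, 5, -1. Mean = 1.5.
Observing N=0 restricts to units where N's equation naturally yields 0: K ∈ {0, 1, 6, 5, -1}. In that subpopulation M = 0, 1, 6, 5, -1, mean 2.2.
Difference = 1.5 − 2.2 = -0.7.

-0.7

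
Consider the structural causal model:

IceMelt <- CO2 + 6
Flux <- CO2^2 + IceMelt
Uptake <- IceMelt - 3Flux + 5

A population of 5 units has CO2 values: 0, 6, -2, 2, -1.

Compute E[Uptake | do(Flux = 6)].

The intervention sets Flux=6 in all 5 units regardless of CO2. Recomputing Uptake per unit gives -7, -1, -9, -5, -8; average -6.

-6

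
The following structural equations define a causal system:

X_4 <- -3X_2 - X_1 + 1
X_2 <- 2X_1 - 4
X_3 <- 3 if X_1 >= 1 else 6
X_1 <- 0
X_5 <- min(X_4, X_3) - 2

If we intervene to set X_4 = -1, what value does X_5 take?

-3

Intervening sets X_4 = -1 and removes its equation (X_4 <- -3X_2 - X_1 + 1).
X_3 = 3 if X_1 >= 1 else 6  [with X_1=0]  = 6
X_5 = min(X_4, X_3) - 2  [with X_4=-1, X_3=6]  = -3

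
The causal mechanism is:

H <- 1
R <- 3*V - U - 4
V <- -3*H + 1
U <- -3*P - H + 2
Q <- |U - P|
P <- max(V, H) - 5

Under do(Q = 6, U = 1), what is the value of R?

-11

Setting Q = 6, U = 1 by intervention discards those variables' equations.
V = -3*H + 1  [with H=1]  = -2
R = 3*V - U - 4  [with V=-2, U=1]  = -11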